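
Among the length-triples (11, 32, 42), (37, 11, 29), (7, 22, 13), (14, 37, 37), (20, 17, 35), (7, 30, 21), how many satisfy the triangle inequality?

4

(11,32,42): 11+32 > 42 → valid
(11,29,37): 11+29 > 37 → valid
(7,13,22): 7+13 ≤ 22 → not valid
(14,37,37): 14+37 > 37 → valid
(17,20,35): 17+20 > 35 → valid
(7,21,30): 7+21 ≤ 30 → not valid
4 of the 6 triples form a triangle.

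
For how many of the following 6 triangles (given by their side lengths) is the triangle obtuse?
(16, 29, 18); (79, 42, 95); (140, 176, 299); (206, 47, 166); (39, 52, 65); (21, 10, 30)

5

(16,29,18): 16²+18² = 580 < 841 = 29² → obtuse
(79,42,95): 42²+79² = 8005 < 9025 = 95² → obtuse
(140,176,299): 140²+176² = 50576 < 89401 = 299² → obtuse
(206,47,166): 47²+166² = 29765 < 42436 = 206² → obtuse
(39,52,65): 39²+52² = 4225 = 65² → right
(21,10,30): 10²+21² = 541 < 900 = 30² → obtuse
5 of the 6 are obtuse.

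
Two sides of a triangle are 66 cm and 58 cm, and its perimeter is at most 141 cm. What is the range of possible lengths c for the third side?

Triangle inequality alone gives 8 < c < 124.
The perimeter condition gives c ≤ 141 − 66 − 58 = 17.
Intersecting the two: 8 < c ≤ 17.

8 < c ≤ 17 cm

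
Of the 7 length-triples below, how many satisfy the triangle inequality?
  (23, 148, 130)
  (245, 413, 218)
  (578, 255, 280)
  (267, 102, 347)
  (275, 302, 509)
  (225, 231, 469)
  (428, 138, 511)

(23,130,148): 23+130 > 148 → valid
(218,245,413): 218+245 > 413 → valid
(255,280,578): 255+280 ≤ 578 → not valid
(102,267,347): 102+267 > 347 → valid
(275,302,509): 275+302 > 509 → valid
(225,231,469): 225+231 ≤ 469 → not valid
(138,428,511): 138+428 > 511 → valid
5 of the 7 triples form a triangle.

5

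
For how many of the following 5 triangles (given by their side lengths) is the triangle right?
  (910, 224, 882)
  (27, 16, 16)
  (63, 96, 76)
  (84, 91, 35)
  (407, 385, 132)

(910,224,882): 224²+882² = 828100 = 910² → right
(27,16,16): 16²+16² = 512 < 729 = 27² → obtuse
(63,96,76): 63²+76² = 9745 > 9216 = 96² → acute
(84,91,35): 35²+84² = 8281 = 91² → right
(407,385,132): 132²+385² = 165649 = 407² → right
3 of the 5 are right.

3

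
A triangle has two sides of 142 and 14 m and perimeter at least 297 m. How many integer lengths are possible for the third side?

15

Triangle inequality: 128 < x < 156. Perimeter ≥ 297 gives x ≥ 297 − 142 − 14 = 141.
So 141 ≤ x < 156; integers 141 through 155: 15 values.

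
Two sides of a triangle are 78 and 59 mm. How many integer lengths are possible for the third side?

117

The third side lies in the open interval (19, 137).
Integers from 20 to 136 inclusive: 136 − 20 + 1 = 117.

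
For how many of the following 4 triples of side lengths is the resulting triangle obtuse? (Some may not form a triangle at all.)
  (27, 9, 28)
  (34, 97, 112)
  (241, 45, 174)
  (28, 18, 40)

2

(27,9,28): 9²+27² = 810 > 784 = 28² → acute
(34,97,112): 34²+97² = 10565 < 12544 = 112² → obtuse
(241,45,174): 45+174 ≤ 241, not a triangle
(28,18,40): 18²+28² = 1108 < 1600 = 40² → obtuse
2 of the 4 are obtuse.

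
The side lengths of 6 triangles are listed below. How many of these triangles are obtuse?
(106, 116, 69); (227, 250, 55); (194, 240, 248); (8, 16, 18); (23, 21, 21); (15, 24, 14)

(106,116,69): 69²+106² = 15997 > 13456 = 116² → acute
(227,250,55): 55²+227² = 54554 < 62500 = 250² → obtuse
(194,240,248): 194²+240² = 95236 > 61504 = 248² → acute
(8,16,18): 8²+16² = 320 < 324 = 18² → obtuse
(23,21,21): 21²+21² = 882 > 529 = 23² → acute
(15,24,14): 14²+15² = 421 < 576 = 24² → obtuse
3 of the 6 are obtuse.

3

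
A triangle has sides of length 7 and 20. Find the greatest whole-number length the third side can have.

The third side must be strictly less than 7 + 20 = 27.
The largest integer below 27 is 26.

26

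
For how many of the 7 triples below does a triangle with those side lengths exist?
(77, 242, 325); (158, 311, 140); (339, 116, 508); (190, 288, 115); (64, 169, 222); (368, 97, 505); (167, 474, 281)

(77,242,325): 77+242 ≤ 325 → not valid
(140,158,311): 140+158 ≤ 311 → not valid
(116,339,508): 116+339 ≤ 508 → not valid
(115,190,288): 115+190 > 288 → valid
(64,169,222): 64+169 > 222 → valid
(97,368,505): 97+368 ≤ 505 → not valid
(167,281,474): 167+281 ≤ 474 → not valid
2 of the 7 triples form a triangle.

2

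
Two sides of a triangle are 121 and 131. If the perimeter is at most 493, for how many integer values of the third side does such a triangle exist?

231

Triangle inequality: 10 < x < 252. Perimeter ≤ 493 gives x ≤ 493 − 121 − 131 = 241.
So 10 < x ≤ 241; integers 11 through 241: 231 values.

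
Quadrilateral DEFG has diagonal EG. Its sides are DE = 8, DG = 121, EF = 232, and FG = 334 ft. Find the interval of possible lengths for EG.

113 < EG < 129

From triangle DEG: |8 − 121| < EG < 8 + 121, i.e. 113 < EG < 129.
From triangle FEG: 102 < EG < 566.
Both must hold, so EG lies in the intersection.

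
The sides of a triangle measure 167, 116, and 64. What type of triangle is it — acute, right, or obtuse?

Compare the square of the longest side to the sum of squares of the other two: 64² + 116² = 17552 < 27889 = 167².

obtuse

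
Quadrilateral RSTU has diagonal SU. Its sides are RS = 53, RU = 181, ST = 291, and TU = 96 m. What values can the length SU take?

From triangle RSU: |53 − 181| < SU < 53 + 181, i.e. 128 < SU < 234.
From triangle TSU: 195 < SU < 387.
Both must hold, so SU lies in the intersection.

195 < SU < 234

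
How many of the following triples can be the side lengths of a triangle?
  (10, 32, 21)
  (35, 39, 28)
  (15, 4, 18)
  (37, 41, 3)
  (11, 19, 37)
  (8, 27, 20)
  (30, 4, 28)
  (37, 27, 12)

(10,21,32): 10+21 ≤ 32 → not valid
(28,35,39): 28+35 > 39 → valid
(4,15,18): 4+15 > 18 → valid
(3,37,41): 3+37 ≤ 41 → not valid
(11,19,37): 11+19 ≤ 37 → not valid
(8,20,27): 8+20 > 27 → valid
(4,28,30): 4+28 > 30 → valid
(12,27,37): 12+27 > 37 → valid
5 of the 8 triples form a triangle.

5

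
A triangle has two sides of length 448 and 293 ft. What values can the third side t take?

155 < t < 741

By the triangle inequality, t must be less than 448 + 293 = 741 and greater than |448 − 293| = 155.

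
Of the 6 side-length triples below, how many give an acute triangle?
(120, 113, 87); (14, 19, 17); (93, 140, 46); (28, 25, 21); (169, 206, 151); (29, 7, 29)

(120,113,87): 87²+113² = 20338 > 14400 = 120² → acute
(14,19,17): 14²+17² = 485 > 361 = 19² → acute
(93,140,46): 46+93 ≤ 140, not a triangle
(28,25,21): 21²+25² = 1066 > 784 = 28² → acute
(169,206,151): 151²+169² = 51362 > 42436 = 206² → acute
(29,7,29): 7²+29² = 890 > 841 = 29² → acute
5 of the 6 are acute.

5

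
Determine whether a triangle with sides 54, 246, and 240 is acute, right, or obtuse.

right

Compare the square of the longest side to the sum of squares of the other two: 54² + 240² = 60516 = 246².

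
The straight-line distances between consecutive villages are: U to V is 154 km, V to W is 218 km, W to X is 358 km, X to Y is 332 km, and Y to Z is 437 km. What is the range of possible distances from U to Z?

The maximum is all hops collinear in one direction: 154 + 218 + 358 + 332 + 437 = 1499.
The longest hop is 437; the others sum to 1062. Since 437 ≤ 1062, the path can fold back on itself completely, so the minimum distance is 0.

0 ≤ UZ ≤ 1499 km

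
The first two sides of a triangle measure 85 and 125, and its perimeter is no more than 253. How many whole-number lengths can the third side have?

Triangle inequality: 40 < x < 210. Perimeter ≤ 253 gives x ≤ 253 − 85 − 125 = 43.
So 40 < x ≤ 43; integers 41 through 43: 3 values.

3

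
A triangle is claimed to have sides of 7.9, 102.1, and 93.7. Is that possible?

The longest side is 102.1, but the other two sum to only 101.6.
101.6 < 102.1, so the triangle inequality fails.

No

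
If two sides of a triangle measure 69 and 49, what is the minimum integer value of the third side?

The third side must be strictly greater than |69 − 49| = 20.
The smallest integer above 20 is 21.

21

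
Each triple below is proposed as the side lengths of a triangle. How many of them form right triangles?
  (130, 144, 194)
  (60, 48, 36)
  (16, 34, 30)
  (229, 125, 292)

(130,144,194): 130²+144² = 37636 = 194² → right
(60,48,36): 36²+48² = 3600 = 60² → right
(16,34,30): 16²+30² = 1156 = 34² → right
(229,125,292): 125²+229² = 68066 < 85264 = 292² → obtuse
3 of the 4 are right.

3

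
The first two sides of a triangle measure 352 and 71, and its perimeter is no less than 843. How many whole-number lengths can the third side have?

3

Triangle inequality: 281 < x < 423. Perimeter ≥ 843 gives x ≥ 843 − 352 − 71 = 420.
So 420 ≤ x < 423; integers 420 through 422: 3 values.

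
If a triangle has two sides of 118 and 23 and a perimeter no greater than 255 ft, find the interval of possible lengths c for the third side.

95 < c ≤ 114

Triangle inequality alone gives 95 < c < 141.
The perimeter condition gives c ≤ 255 − 118 − 23 = 114.
Intersecting the two: 95 < c ≤ 114.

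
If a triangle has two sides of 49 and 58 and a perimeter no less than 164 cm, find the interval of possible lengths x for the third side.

Triangle inequality alone gives 9 < x < 107.
The perimeter condition gives x ≥ 164 − 49 − 58 = 57.
Intersecting the two: 57 ≤ x < 107.

57 ≤ x < 107 cm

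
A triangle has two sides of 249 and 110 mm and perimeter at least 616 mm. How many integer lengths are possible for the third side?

Triangle inequality: 139 < x < 359. Perimeter ≥ 616 gives x ≥ 616 − 249 − 110 = 257.
So 257 ≤ x < 359; integers 257 through 358: 102 values.

102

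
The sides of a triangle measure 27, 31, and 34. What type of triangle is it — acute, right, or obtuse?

acute

Compare the square of the longest side to the sum of squares of the other two: 27² + 31² = 1690 > 1156 = 34².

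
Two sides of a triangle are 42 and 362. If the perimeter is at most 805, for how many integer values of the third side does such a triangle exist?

81

Triangle inequality: 320 < x < 404. Perimeter ≤ 805 gives x ≤ 805 − 42 − 362 = 401.
So 320 < x ≤ 401; integers 321 through 401: 81 values.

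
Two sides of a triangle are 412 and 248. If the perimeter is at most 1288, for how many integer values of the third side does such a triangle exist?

464

Triangle inequality: 164 < x < 660. Perimeter ≤ 1288 gives x ≤ 1288 − 412 − 248 = 628.
So 164 < x ≤ 628; integers 165 through 628: 464 values.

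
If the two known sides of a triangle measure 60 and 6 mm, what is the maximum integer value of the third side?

65

The third side must be strictly less than 60 + 6 = 66.
The largest integer below 66 is 65.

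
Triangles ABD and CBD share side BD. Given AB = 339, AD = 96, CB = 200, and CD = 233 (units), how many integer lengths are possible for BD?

From triangle ABD: 243 < BD < 435.
From triangle CBD: 33 < BD < 433.
Intersection: 243 < BD < 433, so integers 244 through 432: 189 values.

189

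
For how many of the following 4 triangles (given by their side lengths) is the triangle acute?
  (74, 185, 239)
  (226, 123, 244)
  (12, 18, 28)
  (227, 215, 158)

(74,185,239): 74²+185² = 39701 < 57121 = 239² → obtuse
(226,123,244): 123²+226² = 66205 > 59536 = 244² → acute
(12,18,28): 12²+18² = 468 < 784 = 28² → obtuse
(227,215,158): 158²+215² = 71189 > 51529 = 227² → acute
2 of the 4 are acute.

2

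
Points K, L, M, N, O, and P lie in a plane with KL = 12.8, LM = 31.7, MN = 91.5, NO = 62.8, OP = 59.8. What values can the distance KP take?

The maximum is all hops collinear in one direction: 12.8 + 31.7 + 91.5 + 62.8 + 59.8 = 258.6.
The longest hop is 91.5; the others sum to 167.1. Since 91.5 ≤ 167.1, the path can fold back on itself completely, so the minimum distance is 0.

0 ≤ KP ≤ 258.6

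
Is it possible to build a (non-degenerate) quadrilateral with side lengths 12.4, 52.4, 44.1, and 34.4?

Yes

A quadrilateral exists iff every side is shorter than the sum of the others — equivalently, the longest side is less than the sum of the rest.
Longest side 52.4 < 90.9 (sum of the remaining 3), so yes.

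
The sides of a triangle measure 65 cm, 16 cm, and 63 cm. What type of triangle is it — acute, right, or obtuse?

right

Compare the square of the longest side to the sum of squares of the other two: 16² + 63² = 4225 = 65².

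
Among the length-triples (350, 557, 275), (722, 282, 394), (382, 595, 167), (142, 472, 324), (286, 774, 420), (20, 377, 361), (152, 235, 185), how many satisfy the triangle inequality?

3

(275,350,557): 275+350 > 557 → valid
(282,394,722): 282+394 ≤ 722 → not valid
(167,382,595): 167+382 ≤ 595 → not valid
(142,324,472): 142+324 ≤ 472 → not valid
(286,420,774): 286+420 ≤ 774 → not valid
(20,361,377): 20+361 > 377 → valid
(152,185,235): 152+185 > 235 → valid
3 of the 7 triples form a triangle.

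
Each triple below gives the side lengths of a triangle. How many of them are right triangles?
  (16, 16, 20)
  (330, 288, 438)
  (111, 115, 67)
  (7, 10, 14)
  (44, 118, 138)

1

(16,16,20): 16²+16² = 512 > 400 = 20² → acute
(330,288,438): 288²+330² = 191844 = 438² → right
(111,115,67): 67²+111² = 16810 > 13225 = 115² → acute
(7,10,14): 7²+10² = 149 < 196 = 14² → obtuse
(44,118,138): 44²+118² = 15860 < 19044 = 138² → obtuse
1 of the 5 is right.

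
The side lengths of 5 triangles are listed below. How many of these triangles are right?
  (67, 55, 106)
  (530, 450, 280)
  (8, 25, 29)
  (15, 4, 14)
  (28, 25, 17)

1

(67,55,106): 55²+67² = 7514 < 11236 = 106² → obtuse
(530,450,280): 280²+450² = 280900 = 530² → right
(8,25,29): 8²+25² = 689 < 841 = 29² → obtuse
(15,4,14): 4²+14² = 212 < 225 = 15² → obtuse
(28,25,17): 17²+25² = 914 > 784 = 28² → acute
1 of the 5 is right.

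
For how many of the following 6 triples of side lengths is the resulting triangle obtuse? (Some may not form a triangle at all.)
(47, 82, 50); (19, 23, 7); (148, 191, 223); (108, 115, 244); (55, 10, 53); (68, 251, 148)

3

(47,82,50): 47²+50² = 4709 < 6724 = 82² → obtuse
(19,23,7): 7²+19² = 410 < 529 = 23² → obtuse
(148,191,223): 148²+191² = 58385 > 49729 = 223² → acute
(108,115,244): 108+115 ≤ 244, not a triangle
(55,10,53): 10²+53² = 2909 < 3025 = 55² → obtuse
(68,251,148): 68+148 ≤ 251, not a triangle
3 of the 6 are obtuse.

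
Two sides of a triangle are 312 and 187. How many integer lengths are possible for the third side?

The third side lies in the open interval (125, 499).
Integers from 126 to 498 inclusive: 498 − 126 + 1 = 373.

373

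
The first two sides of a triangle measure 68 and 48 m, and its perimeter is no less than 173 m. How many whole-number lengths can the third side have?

Triangle inequality: 20 < x < 116. Perimeter ≥ 173 gives x ≥ 173 − 68 − 48 = 57.
So 57 ≤ x < 116; integers 57 through 115: 59 values.

59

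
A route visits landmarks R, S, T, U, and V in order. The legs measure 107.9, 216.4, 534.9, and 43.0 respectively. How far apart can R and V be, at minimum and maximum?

167.6 ≤ RV ≤ 902.2

The maximum is all hops collinear in one direction: 107.9 + 216.4 + 534.9 + 43.0 = 902.2.
The longest hop is 534.9; the others sum to 367.3. Folding the others back against it leaves at least 534.9 − 367.3 = 167.6.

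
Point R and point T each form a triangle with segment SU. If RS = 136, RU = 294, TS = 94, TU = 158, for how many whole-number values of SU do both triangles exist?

93

From triangle RSU: 158 < SU < 430.
From triangle TSU: 64 < SU < 252.
Intersection: 158 < SU < 252, so integers 159 through 251: 93 values.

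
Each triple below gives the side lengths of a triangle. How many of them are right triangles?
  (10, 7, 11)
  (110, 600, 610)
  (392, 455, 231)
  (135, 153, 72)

3

(10,7,11): 7²+10² = 149 > 121 = 11² → acute
(110,600,610): 110²+600² = 372100 = 610² → right
(392,455,231): 231²+392² = 207025 = 455² → right
(135,153,72): 72²+135² = 23409 = 153² → right
3 of the 4 are right.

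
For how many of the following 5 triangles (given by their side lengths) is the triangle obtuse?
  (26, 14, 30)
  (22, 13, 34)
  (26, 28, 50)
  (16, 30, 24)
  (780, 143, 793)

(26,14,30): 14²+26² = 872 < 900 = 30² → obtuse
(22,13,34): 13²+22² = 653 < 1156 = 34² → obtuse
(26,28,50): 26²+28² = 1460 < 2500 = 50² → obtuse
(16,30,24): 16²+24² = 832 < 900 = 30² → obtuse
(780,143,793): 143²+780² = 628849 = 793² → right
4 of the 5 are obtuse.

4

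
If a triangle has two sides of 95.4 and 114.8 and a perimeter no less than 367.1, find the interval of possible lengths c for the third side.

156.9 ≤ c < 210.2

Triangle inequality alone gives 19.4 < c < 210.2.
The perimeter condition gives c ≥ 367.1 − 95.4 − 114.8 = 156.9.
Intersecting the two: 156.9 ≤ c < 210.2.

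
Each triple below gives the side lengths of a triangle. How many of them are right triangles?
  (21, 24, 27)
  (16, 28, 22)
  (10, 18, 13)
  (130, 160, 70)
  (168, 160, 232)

1

(21,24,27): 21²+24² = 1017 > 729 = 27² → acute
(16,28,22): 16²+22² = 740 < 784 = 28² → obtuse
(10,18,13): 10²+13² = 269 < 324 = 18² → obtuse
(130,160,70): 70²+130² = 21800 < 25600 = 160² → obtuse
(168,160,232): 160²+168² = 53824 = 232² → right
1 of the 5 is right.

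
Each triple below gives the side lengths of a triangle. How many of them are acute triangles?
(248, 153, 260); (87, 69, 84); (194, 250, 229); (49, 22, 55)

(248,153,260): 153²+248² = 84913 > 67600 = 260² → acute
(87,69,84): 69²+84² = 11817 > 7569 = 87² → acute
(194,250,229): 194²+229² = 90077 > 62500 = 250² → acute
(49,22,55): 22²+49² = 2885 < 3025 = 55² → obtuse
3 of the 4 are acute.

3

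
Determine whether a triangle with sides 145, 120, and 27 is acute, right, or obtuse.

obtuse

Compare the square of the longest side to the sum of squares of the other two: 27² + 120² = 15129 < 21025 = 145².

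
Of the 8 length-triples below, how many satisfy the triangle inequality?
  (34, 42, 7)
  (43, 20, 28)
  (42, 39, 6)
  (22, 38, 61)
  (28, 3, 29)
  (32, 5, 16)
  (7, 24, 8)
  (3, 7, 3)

(7,34,42): 7+34 ≤ 42 → not valid
(20,28,43): 20+28 > 43 → valid
(6,39,42): 6+39 > 42 → valid
(22,38,61): 22+38 ≤ 61 → not valid
(3,28,29): 3+28 > 29 → valid
(5,16,32): 5+16 ≤ 32 → not valid
(7,8,24): 7+8 ≤ 24 → not valid
(3,3,7): 3+3 ≤ 7 → not valid
3 of the 8 triples form a triangle.

3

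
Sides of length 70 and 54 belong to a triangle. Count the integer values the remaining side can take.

The third side lies in the open interval (16, 124).
Integers from 17 to 123 inclusive: 123 − 17 + 1 = 107.

107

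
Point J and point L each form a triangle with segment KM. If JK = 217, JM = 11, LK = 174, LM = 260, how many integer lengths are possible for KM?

From triangle JKM: 206 < KM < 228.
From triangle LKM: 86 < KM < 434.
Intersection: 206 < KM < 228, so integers 207 through 227: 21 values.

21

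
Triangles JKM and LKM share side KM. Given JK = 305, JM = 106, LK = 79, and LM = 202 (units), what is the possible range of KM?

199 < KM < 281

From triangle JKM: |305 − 106| < KM < 305 + 106, i.e. 199 < KM < 411.
From triangle LKM: 123 < KM < 281.
Both must hold, so KM lies in the intersection.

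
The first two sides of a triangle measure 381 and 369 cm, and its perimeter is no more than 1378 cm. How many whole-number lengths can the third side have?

616

Triangle inequality: 12 < x < 750. Perimeter ≤ 1378 gives x ≤ 1378 − 381 − 369 = 628.
So 12 < x ≤ 628; integers 13 through 628: 616 values.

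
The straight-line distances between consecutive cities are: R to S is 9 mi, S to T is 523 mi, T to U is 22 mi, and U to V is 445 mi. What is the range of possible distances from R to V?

The maximum is all hops collinear in one direction: 9 + 523 + 22 + 445 = 999.
The longest hop is 523; the others sum to 476. Folding the others back against it leaves at least 523 − 476 = 47.

47 ≤ RV ≤ 999 mi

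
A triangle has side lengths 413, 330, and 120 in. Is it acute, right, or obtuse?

Compare the square of the longest side to the sum of squares of the other two: 120² + 330² = 123300 < 170569 = 413².

obtuse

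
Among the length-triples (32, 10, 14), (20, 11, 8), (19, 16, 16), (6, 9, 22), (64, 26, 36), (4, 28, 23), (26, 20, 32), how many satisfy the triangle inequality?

2

(10,14,32): 10+14 ≤ 32 → not valid
(8,11,20): 8+11 ≤ 20 → not valid
(16,16,19): 16+16 > 19 → valid
(6,9,22): 6+9 ≤ 22 → not valid
(26,36,64): 26+36 ≤ 64 → not valid
(4,23,28): 4+23 ≤ 28 → not valid
(20,26,32): 20+26 > 32 → valid
2 of the 7 triples form a triangle.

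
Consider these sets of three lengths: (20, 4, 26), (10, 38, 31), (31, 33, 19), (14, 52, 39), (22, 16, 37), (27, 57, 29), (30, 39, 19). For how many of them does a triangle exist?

5

(4,20,26): 4+20 ≤ 26 → not valid
(10,31,38): 10+31 > 38 → valid
(19,31,33): 19+31 > 33 → valid
(14,39,52): 14+39 > 52 → valid
(16,22,37): 16+22 > 37 → valid
(27,29,57): 27+29 ≤ 57 → not valid
(19,30,39): 19+30 > 39 → valid
5 of the 7 triples form a triangle.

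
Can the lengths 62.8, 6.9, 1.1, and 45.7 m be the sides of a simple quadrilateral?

For a quadrilateral, each side must be shorter than the sum of the others.
Here the longest side is 62.8, but the remaining 3 sides sum to only 53.7.

No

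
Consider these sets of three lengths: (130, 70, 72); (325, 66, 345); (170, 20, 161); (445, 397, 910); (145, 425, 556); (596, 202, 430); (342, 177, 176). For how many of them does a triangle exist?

(70,72,130): 70+72 > 130 → valid
(66,325,345): 66+325 > 345 → valid
(20,161,170): 20+161 > 170 → valid
(397,445,910): 397+445 ≤ 910 → not valid
(145,425,556): 145+425 > 556 → valid
(202,430,596): 202+430 > 596 → valid
(176,177,342): 176+177 > 342 → valid
6 of the 7 triples form a triangle.

6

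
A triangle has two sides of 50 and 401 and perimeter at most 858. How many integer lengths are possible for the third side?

Triangle inequality: 351 < x < 451. Perimeter ≤ 858 gives x ≤ 858 − 50 − 401 = 407.
So 351 < x ≤ 407; integers 352 through 407: 56 values.

56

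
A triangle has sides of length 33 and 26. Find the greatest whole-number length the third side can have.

58

The third side must be strictly less than 33 + 26 = 59.
The largest integer below 59 is 58.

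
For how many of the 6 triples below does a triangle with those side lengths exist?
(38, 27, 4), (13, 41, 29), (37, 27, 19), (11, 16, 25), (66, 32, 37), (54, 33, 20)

4

(4,27,38): 4+27 ≤ 38 → not valid
(13,29,41): 13+29 > 41 → valid
(19,27,37): 19+27 > 37 → valid
(11,16,25): 11+16 > 25 → valid
(32,37,66): 32+37 > 66 → valid
(20,33,54): 20+33 ≤ 54 → not valid
4 of the 6 triples form a triangle.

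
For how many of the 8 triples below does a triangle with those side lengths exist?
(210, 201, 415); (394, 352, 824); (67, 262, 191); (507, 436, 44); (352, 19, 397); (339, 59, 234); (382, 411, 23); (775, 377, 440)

1

(201,210,415): 201+210 ≤ 415 → not valid
(352,394,824): 352+394 ≤ 824 → not valid
(67,191,262): 67+191 ≤ 262 → not valid
(44,436,507): 44+436 ≤ 507 → not valid
(19,352,397): 19+352 ≤ 397 → not valid
(59,234,339): 59+234 ≤ 339 → not valid
(23,382,411): 23+382 ≤ 411 → not valid
(377,440,775): 377+440 > 775 → valid
1 of the 8 triples forms a triangle.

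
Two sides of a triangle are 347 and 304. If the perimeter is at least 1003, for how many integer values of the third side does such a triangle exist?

299

Triangle inequality: 43 < x < 651. Perimeter ≥ 1003 gives x ≥ 1003 − 347 − 304 = 352.
So 352 ≤ x < 651; integers 352 through 650: 299 values.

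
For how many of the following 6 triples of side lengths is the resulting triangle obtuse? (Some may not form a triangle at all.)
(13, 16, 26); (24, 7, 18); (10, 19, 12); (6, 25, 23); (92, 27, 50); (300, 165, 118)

(13,16,26): 13²+16² = 425 < 676 = 26² → obtuse
(24,7,18): 7²+18² = 373 < 576 = 24² → obtuse
(10,19,12): 10²+12² = 244 < 361 = 19² → obtuse
(6,25,23): 6²+23² = 565 < 625 = 25² → obtuse
(92,27,50): 27+50 ≤ 92, not a triangle
(300,165,118): 118+165 ≤ 300, not a triangle
4 of the 6 are obtuse.

4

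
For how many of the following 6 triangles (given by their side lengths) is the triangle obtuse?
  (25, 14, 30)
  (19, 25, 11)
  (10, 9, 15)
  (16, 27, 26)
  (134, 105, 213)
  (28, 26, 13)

(25,14,30): 14²+25² = 821 < 900 = 30² → obtuse
(19,25,11): 11²+19² = 482 < 625 = 25² → obtuse
(10,9,15): 9²+10² = 181 < 225 = 15² → obtuse
(16,27,26): 16²+26² = 932 > 729 = 27² → acute
(134,105,213): 105²+134² = 28981 < 45369 = 213² → obtuse
(28,26,13): 13²+26² = 845 > 784 = 28² → acute
4 of the 6 are obtuse.

4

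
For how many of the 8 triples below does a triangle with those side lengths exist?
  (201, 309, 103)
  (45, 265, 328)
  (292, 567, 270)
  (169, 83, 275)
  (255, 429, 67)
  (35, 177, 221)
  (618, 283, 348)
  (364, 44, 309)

(103,201,309): 103+201 ≤ 309 → not valid
(45,265,328): 45+265 ≤ 328 → not valid
(270,292,567): 270+292 ≤ 567 → not valid
(83,169,275): 83+169 ≤ 275 → not valid
(67,255,429): 67+255 ≤ 429 → not valid
(35,177,221): 35+177 ≤ 221 → not valid
(283,348,618): 283+348 > 618 → valid
(44,309,364): 44+309 ≤ 364 → not valid
1 of the 8 triples forms a triangle.

1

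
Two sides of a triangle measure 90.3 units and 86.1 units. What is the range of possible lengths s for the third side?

4.2 < s < 176.4 (units)

By the triangle inequality, s must be less than 90.3 + 86.1 = 176.4 and greater than |90.3 − 86.1| = 4.2.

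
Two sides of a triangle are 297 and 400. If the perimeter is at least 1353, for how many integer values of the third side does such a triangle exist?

Triangle inequality: 103 < x < 697. Perimeter ≥ 1353 gives x ≥ 1353 − 297 − 400 = 656.
So 656 ≤ x < 697; integers 656 through 696: 41 values.

41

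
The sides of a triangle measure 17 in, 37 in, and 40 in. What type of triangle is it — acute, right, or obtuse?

Compare the square of the longest side to the sum of squares of the other two: 17² + 37² = 1658 > 1600 = 40².

acute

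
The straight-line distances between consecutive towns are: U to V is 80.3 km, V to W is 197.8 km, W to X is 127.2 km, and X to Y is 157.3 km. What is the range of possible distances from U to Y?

0 ≤ UY ≤ 562.6 km

The maximum is all hops collinear in one direction: 80.3 + 197.8 + 127.2 + 157.3 = 562.6.
The longest hop is 197.8; the others sum to 364.8. Since 197.8 ≤ 364.8, the path can fold back on itself completely, so the minimum distance is 0.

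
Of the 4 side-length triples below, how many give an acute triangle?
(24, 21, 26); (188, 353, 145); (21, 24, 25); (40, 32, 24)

(24,21,26): 21²+24² = 1017 > 676 = 26² → acute
(188,353,145): 145+188 ≤ 353, not a triangle
(21,24,25): 21²+24² = 1017 > 625 = 25² → acute
(40,32,24): 24²+32² = 1600 = 40² → right
2 of the 4 are acute.

2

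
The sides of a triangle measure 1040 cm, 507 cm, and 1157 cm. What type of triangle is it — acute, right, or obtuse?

right

Compare the square of the longest side to the sum of squares of the other two: 507² + 1040² = 1338649 = 1157².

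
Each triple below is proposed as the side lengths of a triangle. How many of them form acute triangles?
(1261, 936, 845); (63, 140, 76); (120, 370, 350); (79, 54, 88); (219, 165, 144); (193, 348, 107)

(1261,936,845): 845²+936² = 1590121 = 1261² → right
(63,140,76): 63+76 ≤ 140, not a triangle
(120,370,350): 120²+350² = 136900 = 370² → right
(79,54,88): 54²+79² = 9157 > 7744 = 88² → acute
(219,165,144): 144²+165² = 47961 = 219² → right
(193,348,107): 107+193 ≤ 348, not a triangle
1 of the 6 is acute.

1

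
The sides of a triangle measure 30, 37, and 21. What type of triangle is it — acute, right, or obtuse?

Compare the square of the longest side to the sum of squares of the other two: 21² + 30² = 1341 < 1369 = 37².

obtuse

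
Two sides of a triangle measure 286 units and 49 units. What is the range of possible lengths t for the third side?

237 < t < 335

By the triangle inequality, t must be less than 286 + 49 = 335 and greater than |286 − 49| = 237.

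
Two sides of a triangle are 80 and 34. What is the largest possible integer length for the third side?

The third side must be strictly less than 80 + 34 = 114.
The largest integer below 114 is 113.

113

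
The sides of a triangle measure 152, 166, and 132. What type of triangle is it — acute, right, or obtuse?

Compare the square of the longest side to the sum of squares of the other two: 132² + 152² = 40528 > 27556 = 166².

acute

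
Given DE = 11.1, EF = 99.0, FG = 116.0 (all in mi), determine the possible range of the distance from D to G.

5.9 ≤ DG ≤ 226.1 mi

The maximum is all hops collinear in one direction: 11.1 + 99.0 + 116.0 = 226.1.
The longest hop is 116.0; the others sum to 110.1. Folding the others back against it leaves at least 116.0 − 110.1 = 5.9.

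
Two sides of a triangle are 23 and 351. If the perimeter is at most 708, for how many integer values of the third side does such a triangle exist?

Triangle inequality: 328 < x < 374. Perimeter ≤ 708 gives x ≤ 708 − 23 − 351 = 334.
So 328 < x ≤ 334; integers 329 through 334: 6 values.

6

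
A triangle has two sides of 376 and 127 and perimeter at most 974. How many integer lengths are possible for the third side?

222

Triangle inequality: 249 < x < 503. Perimeter ≤ 974 gives x ≤ 974 − 376 − 127 = 471.
So 249 < x ≤ 471; integers 250 through 471: 222 values.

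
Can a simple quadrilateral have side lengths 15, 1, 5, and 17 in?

A quadrilateral exists iff every side is shorter than the sum of the others — equivalently, the longest side is less than the sum of the rest.
Longest side 17 < 21 (sum of the remaining 3), so yes.

Yes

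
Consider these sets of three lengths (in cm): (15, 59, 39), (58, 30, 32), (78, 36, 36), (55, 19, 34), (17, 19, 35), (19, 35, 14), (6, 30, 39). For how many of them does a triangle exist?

(15,39,59): 15+39 ≤ 59 → not valid
(30,32,58): 30+32 > 58 → valid
(36,36,78): 36+36 ≤ 78 → not valid
(19,34,55): 19+34 ≤ 55 → not valid
(17,19,35): 17+19 > 35 → valid
(14,19,35): 14+19 ≤ 35 → not valid
(6,30,39): 6+30 ≤ 39 → not valid
2 of the 7 triples form a triangle.

2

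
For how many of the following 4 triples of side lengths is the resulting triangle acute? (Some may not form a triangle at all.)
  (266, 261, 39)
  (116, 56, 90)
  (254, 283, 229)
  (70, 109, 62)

1

(266,261,39): 39²+261² = 69642 < 70756 = 266² → obtuse
(116,56,90): 56²+90² = 11236 < 13456 = 116² → obtuse
(254,283,229): 229²+254² = 116957 > 80089 = 283² → acute
(70,109,62): 62²+70² = 8744 < 11881 = 109² → obtuse
1 of the 4 is acute.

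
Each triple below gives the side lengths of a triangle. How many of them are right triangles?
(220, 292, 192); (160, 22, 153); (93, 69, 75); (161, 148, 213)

(220,292,192): 192²+220² = 85264 = 292² → right
(160,22,153): 22²+153² = 23893 < 25600 = 160² → obtuse
(93,69,75): 69²+75² = 10386 > 8649 = 93² → acute
(161,148,213): 148²+161² = 47825 > 45369 = 213² → acute
1 of the 4 is right.

1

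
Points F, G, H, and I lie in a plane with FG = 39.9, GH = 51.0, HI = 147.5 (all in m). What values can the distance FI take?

56.6 ≤ FI ≤ 238.4 m

The maximum is all hops collinear in one direction: 39.9 + 51.0 + 147.5 = 238.4.
The longest hop is 147.5; the others sum to 90.9. Folding the others back against it leaves at least 147.5 − 90.9 = 56.6.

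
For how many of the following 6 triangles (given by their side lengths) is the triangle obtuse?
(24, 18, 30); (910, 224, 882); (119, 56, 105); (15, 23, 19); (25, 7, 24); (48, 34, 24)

(24,18,30): 18²+24² = 900 = 30² → right
(910,224,882): 224²+882² = 828100 = 910² → right
(119,56,105): 56²+105² = 14161 = 119² → right
(15,23,19): 15²+19² = 586 > 529 = 23² → acute
(25,7,24): 7²+24² = 625 = 25² → right
(48,34,24): 24²+34² = 1732 < 2304 = 48² → obtuse
1 of the 6 is obtuse.

1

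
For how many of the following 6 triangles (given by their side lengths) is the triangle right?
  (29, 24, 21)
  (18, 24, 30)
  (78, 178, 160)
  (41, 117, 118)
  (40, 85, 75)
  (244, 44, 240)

(29,24,21): 21²+24² = 1017 > 841 = 29² → acute
(18,24,30): 18²+24² = 900 = 30² → right
(78,178,160): 78²+160² = 31684 = 178² → right
(41,117,118): 41²+117² = 15370 > 13924 = 118² → acute
(40,85,75): 40²+75² = 7225 = 85² → right
(244,44,240): 44²+240² = 59536 = 244² → right
4 of the 6 are right.

4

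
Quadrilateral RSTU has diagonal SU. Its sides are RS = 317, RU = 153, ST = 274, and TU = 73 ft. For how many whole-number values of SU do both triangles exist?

145

From triangle RSU: 164 < SU < 470.
From triangle TSU: 201 < SU < 347.
Intersection: 201 < SU < 347, so integers 202 through 346: 145 values.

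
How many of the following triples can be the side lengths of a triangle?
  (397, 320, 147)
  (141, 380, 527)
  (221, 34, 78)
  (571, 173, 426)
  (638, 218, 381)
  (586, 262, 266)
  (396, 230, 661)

2

(147,320,397): 147+320 > 397 → valid
(141,380,527): 141+380 ≤ 527 → not valid
(34,78,221): 34+78 ≤ 221 → not valid
(173,426,571): 173+426 > 571 → valid
(218,381,638): 218+381 ≤ 638 → not valid
(262,266,586): 262+266 ≤ 586 → not valid
(230,396,661): 230+396 ≤ 661 → not valid
2 of the 7 triples form a triangle.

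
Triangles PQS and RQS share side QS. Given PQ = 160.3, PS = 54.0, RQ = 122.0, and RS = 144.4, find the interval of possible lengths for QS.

From triangle PQS: |160.3 − 54.0| < QS < 160.3 + 54.0, i.e. 106.3 < QS < 214.3.
From triangle RQS: 22.4 < QS < 266.4.
Both must hold, so QS lies in the intersection.

106.3 < QS < 214.3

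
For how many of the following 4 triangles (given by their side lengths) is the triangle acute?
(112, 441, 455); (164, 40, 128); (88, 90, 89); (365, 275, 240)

(112,441,455): 112²+441² = 207025 = 455² → right
(164,40,128): 40²+128² = 17984 < 26896 = 164² → obtuse
(88,90,89): 88²+89² = 15665 > 8100 = 90² → acute
(365,275,240): 240²+275² = 133225 = 365² → right
1 of the 4 is acute.

1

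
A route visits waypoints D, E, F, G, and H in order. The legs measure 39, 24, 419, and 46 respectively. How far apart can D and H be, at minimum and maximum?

The maximum is all hops collinear in one direction: 39 + 24 + 419 + 46 = 528.
The longest hop is 419; the others sum to 109. Folding the others back against it leaves at least 419 − 109 = 310.

310 ≤ DH ≤ 528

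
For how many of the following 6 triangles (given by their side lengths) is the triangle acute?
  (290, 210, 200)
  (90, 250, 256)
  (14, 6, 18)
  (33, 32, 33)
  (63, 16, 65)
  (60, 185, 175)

2

(290,210,200): 200²+210² = 84100 = 290² → right
(90,250,256): 90²+250² = 70600 > 65536 = 256² → acute
(14,6,18): 6²+14² = 232 < 324 = 18² → obtuse
(33,32,33): 32²+33² = 2113 > 1089 = 33² → acute
(63,16,65): 16²+63² = 4225 = 65² → right
(60,185,175): 60²+175² = 34225 = 185² → right
2 of the 6 are acute.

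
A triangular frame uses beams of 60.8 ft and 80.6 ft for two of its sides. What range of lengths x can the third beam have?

19.8 < x < 141.4 (ft)

By the triangle inequality, x must be less than 60.8 + 80.6 = 141.4 and greater than |60.8 − 80.6| = 19.8.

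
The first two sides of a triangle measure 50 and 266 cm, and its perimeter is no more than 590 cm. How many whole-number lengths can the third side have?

58

Triangle inequality: 216 < x < 316. Perimeter ≤ 590 gives x ≤ 590 − 50 − 266 = 274.
So 216 < x ≤ 274; integers 217 through 274: 58 values.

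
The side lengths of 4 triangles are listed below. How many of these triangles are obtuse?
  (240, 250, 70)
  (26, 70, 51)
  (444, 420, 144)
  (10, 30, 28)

(240,250,70): 70²+240² = 62500 = 250² → right
(26,70,51): 26²+51² = 3277 < 4900 = 70² → obtuse
(444,420,144): 144²+420² = 197136 = 444² → right
(10,30,28): 10²+28² = 884 < 900 = 30² → obtuse
2 of the 4 are obtuse.

2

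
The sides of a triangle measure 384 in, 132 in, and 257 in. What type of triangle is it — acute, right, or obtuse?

obtuse

Compare the square of the longest side to the sum of squares of the other two: 132² + 257² = 83473 < 147456 = 384².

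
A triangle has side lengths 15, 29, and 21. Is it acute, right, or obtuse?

obtuse

Compare the square of the longest side to the sum of squares of the other two: 15² + 21² = 666 < 841 = 29².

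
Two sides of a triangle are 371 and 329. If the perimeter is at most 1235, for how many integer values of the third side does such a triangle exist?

493

Triangle inequality: 42 < x < 700. Perimeter ≤ 1235 gives x ≤ 1235 − 371 − 329 = 535.
So 42 < x ≤ 535; integers 43 through 535: 493 values.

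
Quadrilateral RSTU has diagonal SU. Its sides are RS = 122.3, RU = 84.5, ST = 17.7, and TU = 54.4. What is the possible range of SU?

37.8 < SU < 72.1

From triangle RSU: |122.3 − 84.5| < SU < 122.3 + 84.5, i.e. 37.8 < SU < 206.8.
From triangle TSU: 36.7 < SU < 72.1.
Both must hold, so SU lies in the intersection.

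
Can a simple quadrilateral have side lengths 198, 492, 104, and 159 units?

No

For a quadrilateral, each side must be shorter than the sum of the others.
Here the longest side is 492, but the remaining 3 sides sum to only 461.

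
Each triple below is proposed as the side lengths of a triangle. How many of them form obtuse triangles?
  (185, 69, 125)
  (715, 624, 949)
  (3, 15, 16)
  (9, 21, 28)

3

(185,69,125): 69²+125² = 20386 < 34225 = 185² → obtuse
(715,624,949): 624²+715² = 900601 = 949² → right
(3,15,16): 3²+15² = 234 < 256 = 16² → obtuse
(9,21,28): 9²+21² = 522 < 784 = 28² → obtuse
3 of the 4 are obtuse.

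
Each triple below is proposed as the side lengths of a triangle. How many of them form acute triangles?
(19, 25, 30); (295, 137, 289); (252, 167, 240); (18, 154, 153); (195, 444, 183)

(19,25,30): 19²+25² = 986 > 900 = 30² → acute
(295,137,289): 137²+289² = 102290 > 87025 = 295² → acute
(252,167,240): 167²+240² = 85489 > 63504 = 252² → acute
(18,154,153): 18²+153² = 23733 > 23716 = 154² → acute
(195,444,183): 183+195 ≤ 444, not a triangle
4 of the 5 are acute.

4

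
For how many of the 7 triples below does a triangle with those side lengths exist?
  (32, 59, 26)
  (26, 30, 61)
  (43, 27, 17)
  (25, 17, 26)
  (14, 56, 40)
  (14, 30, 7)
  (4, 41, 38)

3

(26,32,59): 26+32 ≤ 59 → not valid
(26,30,61): 26+30 ≤ 61 → not valid
(17,27,43): 17+27 > 43 → valid
(17,25,26): 17+25 > 26 → valid
(14,40,56): 14+40 ≤ 56 → not valid
(7,14,30): 7+14 ≤ 30 → not valid
(4,38,41): 4+38 > 41 → valid
3 of the 7 triples form a triangle.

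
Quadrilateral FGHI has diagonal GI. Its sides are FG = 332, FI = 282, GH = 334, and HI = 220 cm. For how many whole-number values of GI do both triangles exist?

439

From triangle FGI: 50 < GI < 614.
From triangle HGI: 114 < GI < 554.
Intersection: 114 < GI < 554, so integers 115 through 553: 439 values.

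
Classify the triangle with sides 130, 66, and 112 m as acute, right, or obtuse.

right

Compare the square of the longest side to the sum of squares of the other two: 66² + 112² = 16900 = 130².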